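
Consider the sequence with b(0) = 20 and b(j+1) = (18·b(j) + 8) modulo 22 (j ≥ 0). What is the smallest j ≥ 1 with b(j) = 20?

Listing terms: b(0) = 20,  b(1) = 16,  b(2) = 10,  b(3) = 12,  b(4) = 4,  b(5) = 14,  b(6) = 18,  b(7) = 2,  b(8) = 0,  b(9) = 8,  b(10) = 20.
Since b(10) = b(0) = 20, the sequence is periodic with period 10.
The value 20 next appears (with j ≥ 1) at b(10).

10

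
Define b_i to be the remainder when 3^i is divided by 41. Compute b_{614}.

32

Listing terms: b_0 = 1; b_1 = 3; b_2 = 9; b_3 = 27; b_4 = 40; b_5 = 38; b_6 = 32; b_7 = 14; b_8 = 1.
Since b_8 = b_0 = 1, the sequence is periodic with period 8.
So b_{614} = b_{0 + ((614-0) mod 8)} = b_6 = 32.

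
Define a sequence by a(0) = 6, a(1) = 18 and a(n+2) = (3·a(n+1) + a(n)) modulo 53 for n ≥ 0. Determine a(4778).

18

We have a(0) = 6, a(1) = 18, a(2) = 7, a(3) = 39, a(4) = 18, a(5) = 40, a(6) = 32, a(7) = 30, a(8) = 16, a(9) = 25, a(10) = 38, a(11) = 33, a(12) = 31, a(13) = 20, a(14) = 38, a(15) = 28, a(16) = 16, a(17) = 23, a(18) = 32, a(19) = 13, a(20) = 18, a(21) = 14, a(22) = 7, a(23) = 35, a(24) = 6, a(25) = 0, a(26) = 6, a(27) = 18.
Since (a(26), a(27)) = (a(0), a(1)) = (6, 18) (two consecutive terms determine the rest), the sequence is periodic with period 26.
So a(4778) = a(0 + ((4778-0) mod 26)) = a(20) = 18.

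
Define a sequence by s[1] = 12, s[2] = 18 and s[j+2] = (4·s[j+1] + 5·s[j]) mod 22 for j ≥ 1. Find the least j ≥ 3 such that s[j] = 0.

3

s[1] = 12,  s[2] = 18,  s[3] = 0,  s[4] = 2,  s[5] = 8,  s[6] = 20,  s[7] = 10,  s[8] = 8,  s[9] = 16,  s[10] = 16,  s[11] = 12,  s[12] = 18.
The sequence repeats with period 10.
The value 0 first appears (with j ≥ 3) at s[3].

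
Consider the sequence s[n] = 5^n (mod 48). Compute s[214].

25

We have s[0] = 1, s[1] = 5, s[2] = 25, s[3] = 29, s[4] = 1.
The sequence repeats with period 4.
So s[214] = s[0 + ((214-0) mod 4)] = s[2] = 25.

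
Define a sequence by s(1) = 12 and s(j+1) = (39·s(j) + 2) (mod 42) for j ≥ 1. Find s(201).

20

Computing terms: s(1) = 12,  s(2) = 8,  s(3) = 20,  s(4) = 26,  s(5) = 8.
Since s(5) = s(2) = 8, the sequence is eventually periodic: after a pre-period of length 1 it cycles with period 3.
For j ≥ 2, s(j) depends only on (j - 2) mod 3. (201 - 2) mod 3 = 1, so s(201) = s(3) = 20.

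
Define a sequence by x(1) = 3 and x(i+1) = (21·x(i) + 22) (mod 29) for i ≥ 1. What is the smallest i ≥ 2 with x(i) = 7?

Listing terms: x(1) = 3, x(2) = 27, x(3) = 9, x(4) = 8, x(5) = 16, x(6) = 10, x(7) = 0, x(8) = 22, x(9) = 20, x(10) = 7, x(11) = 24, x(12) = 4, x(13) = 19, x(14) = 15, x(15) = 18, x(16) = 23, x(17) = 12, x(18) = 13, x(19) = 5, x(20) = 11, x(21) = 21, x(22) = 28, x(23) = 1, x(24) = 14, x(25) = 26, x(26) = 17, x(27) = 2, x(28) = 6, x(29) = 3.
The sequence repeats with period 28.
The value 7 first appears (with i ≥ 2) at x(10).

10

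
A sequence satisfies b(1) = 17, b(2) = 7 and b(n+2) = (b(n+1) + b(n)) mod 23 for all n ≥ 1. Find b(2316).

17

Listing terms: b(1) = 17,  b(2) = 7,  b(3) = 1,  b(4) = 8,  b(5) = 9,  b(6) = 17,  b(7) = 3,  b(8) = 20,  b(9) = 0,  b(10) = 20,  b(11) = 20,  b(12) = 17,  b(13) = 14,  b(14) = 8,  b(15) = 22,  b(16) = 7,  b(17) = 6,  b(18) = 13,  b(19) = 19,  b(20) = 9,  b(21) = 5,  b(22) = 14,  b(23) = 19,  b(24) = 10,  b(25) = 6,  b(26) = 16,  b(27) = 22,  b(28) = 15,  b(29) = 14,  b(30) = 6,  b(31) = 20,  b(32) = 3,  b(33) = 0,  b(34) = 3,  b(35) = 3,  b(36) = 6,  b(37) = 9,  b(38) = 15,  b(39) = 1,  b(40) = 16,  b(41) = 17,  b(42) = 10,  b(43) = 4,  b(44) = 14,  b(45) = 18,  b(46) = 9,  b(47) = 4,  b(48) = 13,  b(49) = 17,  b(50) = 7.
Since (b(49), b(50)) = (b(1), b(2)) = (17, 7) (two consecutive terms determine the rest), the sequence is periodic with period 48.
So b(2316) = b(1 + ((2316-1) mod 48)) = b(12) = 17.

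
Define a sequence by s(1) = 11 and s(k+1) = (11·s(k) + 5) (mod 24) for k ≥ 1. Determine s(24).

18

We have s(1) = 11,  s(2) = 6,  s(3) = 23,  s(4) = 18,  s(5) = 11.
The sequence repeats with period 4.
So s(24) = s(1 + ((24-1) mod 4)) = s(4) = 18.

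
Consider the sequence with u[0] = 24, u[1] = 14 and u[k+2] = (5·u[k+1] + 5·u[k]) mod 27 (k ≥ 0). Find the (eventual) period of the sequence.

Listing terms: u[0] = 24, u[1] = 14, u[2] = 1, u[3] = 21, u[4] = 2, u[5] = 7, u[6] = 18, u[7] = 17, u[8] = 13, u[9] = 15, u[10] = 5, u[11] = 19, u[12] = 12, u[13] = 20, u[14] = 25, u[15] = 9, u[16] = 8, u[17] = 4, u[18] = 6, u[19] = 23, u[20] = 10, u[21] = 3, u[22] = 11, u[23] = 16, u[24] = 0, u[25] = 26, u[26] = 22, u[27] = 24, u[28] = 14.
Since (u[27], u[28]) = (u[0], u[1]) = (24, 14) (two consecutive terms determine the rest), the sequence is periodic with period 27.

27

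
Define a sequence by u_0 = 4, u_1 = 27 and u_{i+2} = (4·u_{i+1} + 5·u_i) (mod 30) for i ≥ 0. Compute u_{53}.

Computing terms: u_0 = 4; u_1 = 27; u_2 = 8; u_3 = 17; u_4 = 18; u_5 = 7; u_6 = 28; u_7 = 27; u_8 = 8.
Since (u_7, u_8) = (u_1, u_2) = (27, 8) (two consecutive terms determine the rest), the sequence is eventually periodic: after a pre-period of length 1 it cycles with period 6.
For i ≥ 1, u_i depends only on (i - 1) mod 6. (53 - 1) mod 6 = 4, so u_{53} = u_5 = 7.

7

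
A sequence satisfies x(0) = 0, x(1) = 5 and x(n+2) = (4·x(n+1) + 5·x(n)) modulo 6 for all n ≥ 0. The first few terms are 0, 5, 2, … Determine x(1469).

1

We have x(0) = 0,  x(1) = 5,  x(2) = 2,  x(3) = 3,  x(4) = 4,  x(5) = 1,  x(6) = 0,  x(7) = 5.
Since (x(6), x(7)) = (x(0), x(1)) = (0, 5) (two consecutive terms determine the rest), the sequence is periodic with period 6.
(1469 - 0) mod 6 = 5, so x(1469) = x(5) = 1.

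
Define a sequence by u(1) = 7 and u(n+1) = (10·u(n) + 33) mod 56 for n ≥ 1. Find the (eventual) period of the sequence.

6

We have u(1) = 7; u(2) = 47; u(3) = 55; u(4) = 23; u(5) = 39; u(6) = 31; u(7) = 7.
Since u(7) = u(1) = 7, the sequence is periodic with period 6.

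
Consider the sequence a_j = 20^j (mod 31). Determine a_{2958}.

a_0 = 1; a_1 = 20; a_2 = 28; a_3 = 2; a_4 = 9; a_5 = 25; a_6 = 4; a_7 = 18; a_8 = 19; a_9 = 8; a_{10} = 5; a_{11} = 7; a_{12} = 16; a_{13} = 10; a_{14} = 14; a_{15} = 1.
The sequence repeats with period 15.
So a_{2958} = a_{0 + ((2958-0) mod 15)} = a_3 = 2.

2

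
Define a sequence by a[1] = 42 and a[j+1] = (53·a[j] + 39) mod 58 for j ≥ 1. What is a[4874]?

3

a[1] = 42, a[2] = 3, a[3] = 24, a[4] = 35, a[5] = 38, a[6] = 23, a[7] = 40, a[8] = 13, a[9] = 32, a[10] = 53, a[11] = 6, a[12] = 9, a[13] = 52, a[14] = 11, a[15] = 42.
Since a[15] = a[1] = 42, the sequence is periodic with period 14.
(4874 - 1) mod 14 = 1, so a[4874] = a[2] = 3.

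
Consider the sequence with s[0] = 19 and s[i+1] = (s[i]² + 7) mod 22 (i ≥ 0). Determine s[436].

5

Listing terms: s[0] = 19,  s[1] = 16,  s[2] = 21,  s[3] = 8,  s[4] = 5,  s[5] = 10,  s[6] = 19.
The sequence repeats with period 6.
(436 - 0) mod 6 = 4, so s[436] = s[4] = 5.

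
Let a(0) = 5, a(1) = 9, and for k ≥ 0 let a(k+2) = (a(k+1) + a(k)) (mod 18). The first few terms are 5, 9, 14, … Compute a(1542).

7

Computing terms: a(0) = 5; a(1) = 9; a(2) = 14; a(3) = 5; a(4) = 1; a(5) = 6; a(6) = 7; a(7) = 13; a(8) = 2; a(9) = 15; a(10) = 17; a(11) = 14; a(12) = 13; a(13) = 9; a(14) = 4; a(15) = 13; a(16) = 17; a(17) = 12; a(18) = 11; a(19) = 5; a(20) = 16; a(21) = 3; a(22) = 1; a(23) = 4; a(24) = 5; a(25) = 9.
The sequence repeats with period 24.
So a(1542) = a(0 + ((1542-0) mod 24)) = a(6) = 7.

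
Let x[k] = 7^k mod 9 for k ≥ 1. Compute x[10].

7

We have x[1] = 7, x[2] = 4, x[3] = 1, x[4] = 7.
The sequence repeats with period 3.
So x[10] = x[1 + ((10-1) mod 3)] = x[1] = 7.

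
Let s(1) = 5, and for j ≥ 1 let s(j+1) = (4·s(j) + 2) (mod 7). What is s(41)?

We have s(1) = 5,  s(2) = 1,  s(3) = 6,  s(4) = 5.
Since s(4) = s(1) = 5, the sequence is periodic with period 3.
(41 - 1) mod 3 = 1, so s(41) = s(2) = 1.

1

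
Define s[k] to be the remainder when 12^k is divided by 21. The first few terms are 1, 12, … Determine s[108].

We have s[0] = 1,  s[1] = 12,  s[2] = 18,  s[3] = 6,  s[4] = 9,  s[5] = 3,  s[6] = 15,  s[7] = 12.
Since s[7] = s[1] = 12, the sequence is eventually periodic: after a pre-period of length 1 it cycles with period 6.
For k ≥ 1, s[k] depends only on (k - 1) mod 6. (108 - 1) mod 6 = 5, so s[108] = s[6] = 15.

15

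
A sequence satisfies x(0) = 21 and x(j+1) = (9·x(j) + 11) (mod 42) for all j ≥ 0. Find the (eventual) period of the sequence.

Computing terms: x(0) = 21, x(1) = 32, x(2) = 5, x(3) = 14, x(4) = 11, x(5) = 26, x(6) = 35, x(7) = 32.
Since x(7) = x(1) = 32, the sequence is eventually periodic: after a pre-period of length 1 it cycles with period 6.

6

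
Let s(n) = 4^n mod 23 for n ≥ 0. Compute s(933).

13

s(0) = 1,  s(1) = 4,  s(2) = 16,  s(3) = 18,  s(4) = 3,  s(5) = 12,  s(6) = 2,  s(7) = 8,  s(8) = 9,  s(9) = 13,  s(10) = 6,  s(11) = 1.
The sequence repeats with period 11.
So s(933) = s(0 + ((933-0) mod 11)) = s(9) = 13.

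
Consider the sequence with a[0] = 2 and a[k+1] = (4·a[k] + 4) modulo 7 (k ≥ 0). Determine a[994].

5

Listing terms: a[0] = 2,  a[1] = 5,  a[2] = 3,  a[3] = 2.
Since a[3] = a[0] = 2, the sequence is periodic with period 3.
(994 - 0) mod 3 = 1, so a[994] = a[1] = 5.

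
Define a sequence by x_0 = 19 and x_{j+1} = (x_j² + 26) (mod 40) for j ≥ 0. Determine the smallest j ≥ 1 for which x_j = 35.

Computing terms: x_0 = 19,  x_1 = 27,  x_2 = 35,  x_3 = 11,  x_4 = 27.
Since x_4 = x_1 = 27, the sequence is eventually periodic: after a pre-period of length 1 it cycles with period 3.
The value 35 first appears (with j ≥ 1) at x_2.

2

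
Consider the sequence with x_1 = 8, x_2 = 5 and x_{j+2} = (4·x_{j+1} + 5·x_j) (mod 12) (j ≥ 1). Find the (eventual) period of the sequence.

We have x_1 = 8, x_2 = 5, x_3 = 0, x_4 = 1, x_5 = 4, x_6 = 9, x_7 = 8, x_8 = 5.
Since (x_7, x_8) = (x_1, x_2) = (8, 5) (two consecutive terms determine the rest), the sequence is periodic with period 6.

6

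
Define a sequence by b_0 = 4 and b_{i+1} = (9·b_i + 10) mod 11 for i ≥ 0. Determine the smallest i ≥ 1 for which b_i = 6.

Listing terms: b_0 = 4,  b_1 = 2,  b_2 = 6,  b_3 = 9,  b_4 = 3,  b_5 = 4.
The sequence repeats with period 5.
The value 6 first appears (with i ≥ 1) at b_2.

2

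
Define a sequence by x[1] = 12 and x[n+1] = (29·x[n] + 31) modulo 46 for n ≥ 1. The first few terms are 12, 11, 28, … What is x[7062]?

39

Listing terms: x[1] = 12; x[2] = 11; x[3] = 28; x[4] = 15; x[5] = 6; x[6] = 21; x[7] = 42; x[8] = 7; x[9] = 4; x[10] = 9; x[11] = 16; x[12] = 35; x[13] = 34; x[14] = 5; x[15] = 38; x[16] = 29; x[17] = 44; x[18] = 19; x[19] = 30; x[20] = 27; x[21] = 32; x[22] = 39; x[23] = 12.
The sequence repeats with period 22.
So x[7062] = x[1 + ((7062-1) mod 22)] = x[22] = 39.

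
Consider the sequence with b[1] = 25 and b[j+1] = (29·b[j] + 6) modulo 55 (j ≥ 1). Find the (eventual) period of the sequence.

Computing terms: b[1] = 25,  b[2] = 16,  b[3] = 30,  b[4] = 51,  b[5] = 0,  b[6] = 6,  b[7] = 15,  b[8] = 1,  b[9] = 35,  b[10] = 31,  b[11] = 25.
Since b[11] = b[1] = 25, the sequence is periodic with period 10.

10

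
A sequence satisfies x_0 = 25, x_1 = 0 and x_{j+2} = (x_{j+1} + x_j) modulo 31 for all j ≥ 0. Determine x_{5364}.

x_0 = 25, x_1 = 0, x_2 = 25, x_3 = 25, x_4 = 19, x_5 = 13, x_6 = 1, x_7 = 14, x_8 = 15, x_9 = 29, x_{10} = 13, x_{11} = 11, x_{12} = 24, x_{13} = 4, x_{14} = 28, x_{15} = 1, x_{16} = 29, x_{17} = 30, x_{18} = 28, x_{19} = 27, x_{20} = 24, x_{21} = 20, x_{22} = 13, x_{23} = 2, x_{24} = 15, x_{25} = 17, x_{26} = 1, x_{27} = 18, x_{28} = 19, x_{29} = 6, x_{30} = 25, x_{31} = 0.
Since (x_{30}, x_{31}) = (x_0, x_1) = (25, 0) (two consecutive terms determine the rest), the sequence is periodic with period 30.
So x_{5364} = x_{0 + ((5364-0) mod 30)} = x_{24} = 15.

15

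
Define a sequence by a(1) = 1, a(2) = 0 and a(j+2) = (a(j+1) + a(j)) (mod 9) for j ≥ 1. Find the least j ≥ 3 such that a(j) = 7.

Listing terms: a(1) = 1, a(2) = 0, a(3) = 1, a(4) = 1, a(5) = 2, a(6) = 3, a(7) = 5, a(8) = 8, a(9) = 4, a(10) = 3, a(11) = 7, a(12) = 1, a(13) = 8, a(14) = 0, a(15) = 8, a(16) = 8, a(17) = 7, a(18) = 6, a(19) = 4, a(20) = 1, a(21) = 5, a(22) = 6, a(23) = 2, a(24) = 8, a(25) = 1, a(26) = 0.
Since (a(25), a(26)) = (a(1), a(2)) = (1, 0) (two consecutive terms determine the rest), the sequence is periodic with period 24.
The value 7 first appears (with j ≥ 3) at a(11).

11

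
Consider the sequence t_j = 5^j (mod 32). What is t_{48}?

Computing terms: t_1 = 5,  t_2 = 25,  t_3 = 29,  t_4 = 17,  t_5 = 21,  t_6 = 9,  t_7 = 13,  t_8 = 1,  t_9 = 5.
The sequence repeats with period 8.
(48 - 1) mod 8 = 7, so t_{48} = t_8 = 1.

1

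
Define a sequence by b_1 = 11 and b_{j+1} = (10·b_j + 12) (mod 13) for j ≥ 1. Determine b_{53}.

1

Listing terms: b_1 = 11; b_2 = 5; b_3 = 10; b_4 = 8; b_5 = 1; b_6 = 9; b_7 = 11.
Since b_7 = b_1 = 11, the sequence is periodic with period 6.
(53 - 1) mod 6 = 4, so b_{53} = b_5 = 1.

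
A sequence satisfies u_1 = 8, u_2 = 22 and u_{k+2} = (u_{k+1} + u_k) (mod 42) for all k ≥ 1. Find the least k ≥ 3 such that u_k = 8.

Computing terms: u_1 = 8, u_2 = 22, u_3 = 30, u_4 = 10, u_5 = 40, u_6 = 8, u_7 = 6, u_8 = 14, u_9 = 20, u_{10} = 34, u_{11} = 12, u_{12} = 4, u_{13} = 16, u_{14} = 20, u_{15} = 36, u_{16} = 14, u_{17} = 8, u_{18} = 22.
The sequence repeats with period 16.
The value 8 first appears (with k ≥ 3) at u_6.

6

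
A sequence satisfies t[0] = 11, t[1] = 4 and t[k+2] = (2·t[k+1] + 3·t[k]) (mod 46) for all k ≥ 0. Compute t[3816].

Computing terms: t[0] = 11,  t[1] = 4,  t[2] = 41,  t[3] = 2,  t[4] = 35,  t[5] = 30,  t[6] = 27,  t[7] = 6,  t[8] = 1,  t[9] = 20,  t[10] = 43,  t[11] = 8,  t[12] = 7,  t[13] = 38,  t[14] = 5,  t[15] = 32,  t[16] = 33,  t[17] = 24,  t[18] = 9,  t[19] = 44,  t[20] = 23,  t[21] = 40,  t[22] = 11,  t[23] = 4.
Since (t[22], t[23]) = (t[0], t[1]) = (11, 4) (two consecutive terms determine the rest), the sequence is periodic with period 22.
(3816 - 0) mod 22 = 10, so t[3816] = t[10] = 43.

43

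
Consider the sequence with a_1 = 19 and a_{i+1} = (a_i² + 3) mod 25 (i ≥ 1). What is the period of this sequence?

Listing terms: a_1 = 19; a_2 = 14; a_3 = 24; a_4 = 4; a_5 = 19.
Since a_5 = a_1 = 19, the sequence is periodic with period 4.

4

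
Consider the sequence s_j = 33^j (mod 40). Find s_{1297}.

33

We have s_1 = 33; s_2 = 9; s_3 = 17; s_4 = 1; s_5 = 33.
Since s_5 = s_1 = 33, the sequence is periodic with period 4.
(1297 - 1) mod 4 = 0, so s_{1297} = s_1 = 33.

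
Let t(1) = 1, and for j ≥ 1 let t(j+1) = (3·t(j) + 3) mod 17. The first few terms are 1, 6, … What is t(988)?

Listing terms: t(1) = 1,  t(2) = 6,  t(3) = 4,  t(4) = 15,  t(5) = 14,  t(6) = 11,  t(7) = 2,  t(8) = 9,  t(9) = 13,  t(10) = 8,  t(11) = 10,  t(12) = 16,  t(13) = 0,  t(14) = 3,  t(15) = 12,  t(16) = 5,  t(17) = 1.
Since t(17) = t(1) = 1, the sequence is periodic with period 16.
So t(988) = t(1 + ((988-1) mod 16)) = t(12) = 16.

16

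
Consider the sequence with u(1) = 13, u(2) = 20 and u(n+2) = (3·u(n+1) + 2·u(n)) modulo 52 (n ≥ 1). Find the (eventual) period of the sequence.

12

We have u(1) = 13, u(2) = 20, u(3) = 34, u(4) = 38, u(5) = 26, u(6) = 50, u(7) = 46, u(8) = 30, u(9) = 26, u(10) = 34, u(11) = 50, u(12) = 10, u(13) = 26, u(14) = 46, u(15) = 34, u(16) = 38.
Since (u(15), u(16)) = (u(3), u(4)) = (34, 38) (two consecutive terms determine the rest), the sequence is eventually periodic: after a pre-period of length 2 it cycles with period 12.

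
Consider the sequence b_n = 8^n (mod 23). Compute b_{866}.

4

Listing terms: b_1 = 8,  b_2 = 18,  b_3 = 6,  b_4 = 2,  b_5 = 16,  b_6 = 13,  b_7 = 12,  b_8 = 4,  b_9 = 9,  b_{10} = 3,  b_{11} = 1,  b_{12} = 8.
The sequence repeats with period 11.
So b_{866} = b_{1 + ((866-1) mod 11)} = b_8 = 4.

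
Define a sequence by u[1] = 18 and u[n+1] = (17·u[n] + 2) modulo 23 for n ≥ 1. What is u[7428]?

0

Computing terms: u[1] = 18, u[2] = 9, u[3] = 17, u[4] = 15, u[5] = 4, u[6] = 1, u[7] = 19, u[8] = 3, u[9] = 7, u[10] = 6, u[11] = 12, u[12] = 22, u[13] = 8, u[14] = 0, u[15] = 2, u[16] = 13, u[17] = 16, u[18] = 21, u[19] = 14, u[20] = 10, u[21] = 11, u[22] = 5, u[23] = 18.
Since u[23] = u[1] = 18, the sequence is periodic with period 22.
So u[7428] = u[1 + ((7428-1) mod 22)] = u[14] = 0.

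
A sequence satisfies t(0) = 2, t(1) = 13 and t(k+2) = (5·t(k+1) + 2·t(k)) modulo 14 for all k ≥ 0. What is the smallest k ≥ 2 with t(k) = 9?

6

Listing terms: t(0) = 2, t(1) = 13, t(2) = 13, t(3) = 7, t(4) = 5, t(5) = 11, t(6) = 9, t(7) = 11, t(8) = 3, t(9) = 9, t(10) = 9, t(11) = 7, t(12) = 11, t(13) = 13, t(14) = 3, t(15) = 13, t(16) = 1, t(17) = 3, t(18) = 3, t(19) = 7, t(20) = 13, t(21) = 9, t(22) = 1, t(23) = 9, t(24) = 5, t(25) = 1, t(26) = 1, t(27) = 7, t(28) = 9, t(29) = 3, t(30) = 5, t(31) = 3, t(32) = 11, t(33) = 5, t(34) = 5, t(35) = 7, t(36) = 3, t(37) = 1, t(38) = 11, t(39) = 1, t(40) = 13, t(41) = 11, t(42) = 11, t(43) = 7, t(44) = 1, t(45) = 5, t(46) = 13, t(47) = 5, t(48) = 9, t(49) = 13, t(50) = 13.
Since (t(49), t(50)) = (t(1), t(2)) = (13, 13) (two consecutive terms determine the rest), the sequence is eventually periodic: after a pre-period of length 1 it cycles with period 48.
The value 9 first appears (with k ≥ 2) at t(6).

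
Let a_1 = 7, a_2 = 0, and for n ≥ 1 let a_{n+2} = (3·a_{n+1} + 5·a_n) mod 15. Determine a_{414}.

0

We have a_1 = 7, a_2 = 0, a_3 = 5, a_4 = 0, a_5 = 10, a_6 = 0, a_7 = 5.
Since (a_6, a_7) = (a_2, a_3) = (0, 5) (two consecutive terms determine the rest), the sequence is eventually periodic: after a pre-period of length 1 it cycles with period 4.
For n ≥ 2, a_n depends only on (n - 2) mod 4. (414 - 2) mod 4 = 0, so a_{414} = a_2 = 0.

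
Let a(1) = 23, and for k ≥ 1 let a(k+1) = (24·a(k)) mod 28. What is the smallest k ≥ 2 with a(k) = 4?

a(1) = 23; a(2) = 20; a(3) = 4; a(4) = 12; a(5) = 8; a(6) = 24; a(7) = 16; a(8) = 20.
Since a(8) = a(2) = 20, the sequence is eventually periodic: after a pre-period of length 1 it cycles with period 6.
The value 4 first appears (with k ≥ 2) at a(3).

3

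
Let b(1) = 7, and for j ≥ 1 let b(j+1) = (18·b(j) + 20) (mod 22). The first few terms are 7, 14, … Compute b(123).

Computing terms: b(1) = 7; b(2) = 14; b(3) = 8; b(4) = 10; b(5) = 2; b(6) = 12; b(7) = 16; b(8) = 0; b(9) = 20; b(10) = 6; b(11) = 18; b(12) = 14.
Since b(12) = b(2) = 14, the sequence is eventually periodic: after a pre-period of length 1 it cycles with period 10.
For j ≥ 2, b(j) depends only on (j - 2) mod 10. (123 - 2) mod 10 = 1, so b(123) = b(3) = 8.

8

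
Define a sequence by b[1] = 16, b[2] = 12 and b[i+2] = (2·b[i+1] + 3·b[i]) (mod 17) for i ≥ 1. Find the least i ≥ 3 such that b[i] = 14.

b[1] = 16, b[2] = 12, b[3] = 4, b[4] = 10, b[5] = 15, b[6] = 9, b[7] = 12, b[8] = 0, b[9] = 2, b[10] = 4, b[11] = 14, b[12] = 6, b[13] = 3, b[14] = 7, b[15] = 6, b[16] = 16, b[17] = 16, b[18] = 12.
Since (b[17], b[18]) = (b[1], b[2]) = (16, 12) (two consecutive terms determine the rest), the sequence is periodic with period 16.
The value 14 first appears (with i ≥ 3) at b[11].

11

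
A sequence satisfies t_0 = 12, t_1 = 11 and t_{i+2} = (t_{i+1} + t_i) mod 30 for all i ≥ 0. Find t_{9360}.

12

Listing terms: t_0 = 12,  t_1 = 11,  t_2 = 23,  t_3 = 4,  t_4 = 27,  t_5 = 1,  t_6 = 28,  t_7 = 29,  t_8 = 27,  t_9 = 26,  t_{10} = 23,  t_{11} = 19,  t_{12} = 12,  t_{13} = 1,  t_{14} = 13,  t_{15} = 14,  t_{16} = 27,  t_{17} = 11,  t_{18} = 8,  t_{19} = 19,  t_{20} = 27,  t_{21} = 16,  t_{22} = 13,  t_{23} = 29,  t_{24} = 12,  t_{25} = 11.
Since (t_{24}, t_{25}) = (t_0, t_1) = (12, 11) (two consecutive terms determine the rest), the sequence is periodic with period 24.
(9360 - 0) mod 24 = 0, so t_{9360} = t_0 = 12.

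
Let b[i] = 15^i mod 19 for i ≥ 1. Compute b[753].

b[1] = 15,  b[2] = 16,  b[3] = 12,  b[4] = 9,  b[5] = 2,  b[6] = 11,  b[7] = 13,  b[8] = 5,  b[9] = 18,  b[10] = 4,  b[11] = 3,  b[12] = 7,  b[13] = 10,  b[14] = 17,  b[15] = 8,  b[16] = 6,  b[17] = 14,  b[18] = 1,  b[19] = 15.
Since b[19] = b[1] = 15, the sequence is periodic with period 18.
So b[753] = b[1 + ((753-1) mod 18)] = b[15] = 8.

8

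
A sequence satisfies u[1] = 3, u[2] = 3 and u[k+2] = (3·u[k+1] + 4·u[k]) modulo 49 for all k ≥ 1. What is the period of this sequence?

We have u[1] = 3; u[2] = 3; u[3] = 21; u[4] = 26; u[5] = 15; u[6] = 2; u[7] = 17; u[8] = 10; u[9] = 0; u[10] = 40; u[11] = 22; u[12] = 30; u[13] = 31; u[14] = 17; u[15] = 28; u[16] = 5; u[17] = 29; u[18] = 9; u[19] = 45; u[20] = 24; u[21] = 7; u[22] = 19; u[23] = 36; u[24] = 37; u[25] = 10; u[26] = 31; u[27] = 35; u[28] = 33; u[29] = 43; u[30] = 16; u[31] = 24; u[32] = 38; u[33] = 14; u[34] = 47; u[35] = 1; u[36] = 44; u[37] = 38; u[38] = 45; u[39] = 42; u[40] = 12; u[41] = 8; u[42] = 23; u[43] = 3; u[44] = 3.
Since (u[43], u[44]) = (u[1], u[2]) = (3, 3) (two consecutive terms determine the rest), the sequence is periodic with period 42.

42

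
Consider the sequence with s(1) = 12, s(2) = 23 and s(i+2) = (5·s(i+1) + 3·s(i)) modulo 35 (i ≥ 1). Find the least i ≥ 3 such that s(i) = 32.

6

Computing terms: s(1) = 12; s(2) = 23; s(3) = 11; s(4) = 19; s(5) = 23; s(6) = 32; s(7) = 19; s(8) = 16; s(9) = 32; s(10) = 33; s(11) = 16; s(12) = 4; s(13) = 33; s(14) = 2; s(15) = 4; s(16) = 26; s(17) = 2; s(18) = 18; s(19) = 26; s(20) = 9; s(21) = 18; s(22) = 12; s(23) = 9; s(24) = 11; s(25) = 12; s(26) = 23.
The sequence repeats with period 24.
The value 32 first appears (with i ≥ 3) at s(6).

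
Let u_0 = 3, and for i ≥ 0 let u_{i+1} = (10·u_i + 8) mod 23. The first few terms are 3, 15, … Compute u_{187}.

8

u_0 = 3; u_1 = 15; u_2 = 20; u_3 = 1; u_4 = 18; u_5 = 4; u_6 = 2; u_7 = 5; u_8 = 12; u_9 = 13; u_{10} = 0; u_{11} = 8; u_{12} = 19; u_{13} = 14; u_{14} = 10; u_{15} = 16; u_{16} = 7; u_{17} = 9; u_{18} = 6; u_{19} = 22; u_{20} = 21; u_{21} = 11; u_{22} = 3.
Since u_{22} = u_0 = 3, the sequence is periodic with period 22.
So u_{187} = u_{0 + ((187-0) mod 22)} = u_{11} = 8.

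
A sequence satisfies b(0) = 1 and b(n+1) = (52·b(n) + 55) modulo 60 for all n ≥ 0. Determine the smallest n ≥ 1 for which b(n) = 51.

8

Listing terms: b(0) = 1, b(1) = 47, b(2) = 39, b(3) = 43, b(4) = 11, b(5) = 27, b(6) = 19, b(7) = 23, b(8) = 51, b(9) = 7, b(10) = 59, b(11) = 3, b(12) = 31, b(13) = 47.
Since b(13) = b(1) = 47, the sequence is eventually periodic: after a pre-period of length 1 it cycles with period 12.
The value 51 first appears (with n ≥ 1) at b(8).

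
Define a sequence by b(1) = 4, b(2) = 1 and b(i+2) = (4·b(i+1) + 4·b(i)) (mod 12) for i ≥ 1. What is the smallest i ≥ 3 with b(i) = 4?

7

Computing terms: b(1) = 4; b(2) = 1; b(3) = 8; b(4) = 0; b(5) = 8; b(6) = 8; b(7) = 4; b(8) = 0; b(9) = 4; b(10) = 4; b(11) = 8; b(12) = 0.
Since (b(11), b(12)) = (b(3), b(4)) = (8, 0) (two consecutive terms determine the rest), the sequence is eventually periodic: after a pre-period of length 2 it cycles with period 8.
The value 4 first appears (with i ≥ 3) at b(7).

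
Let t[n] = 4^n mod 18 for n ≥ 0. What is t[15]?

10

Computing terms: t[0] = 1; t[1] = 4; t[2] = 16; t[3] = 10; t[4] = 4.
Since t[4] = t[1] = 4, the sequence is eventually periodic: after a pre-period of length 1 it cycles with period 3.
For n ≥ 1, t[n] depends only on (n - 1) mod 3. (15 - 1) mod 3 = 2, so t[15] = t[3] = 10.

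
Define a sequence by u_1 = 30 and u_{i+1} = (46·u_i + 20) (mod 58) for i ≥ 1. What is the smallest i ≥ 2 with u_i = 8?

2

We have u_1 = 30; u_2 = 8; u_3 = 40; u_4 = 4; u_5 = 30.
The sequence repeats with period 4.
The value 8 first appears (with i ≥ 2) at u_2.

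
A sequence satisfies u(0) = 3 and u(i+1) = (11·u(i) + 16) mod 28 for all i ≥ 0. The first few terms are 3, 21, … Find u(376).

Computing terms: u(0) = 3; u(1) = 21; u(2) = 23; u(3) = 17; u(4) = 7; u(5) = 9; u(6) = 3.
Since u(6) = u(0) = 3, the sequence is periodic with period 6.
So u(376) = u(0 + ((376-0) mod 6)) = u(4) = 7.

7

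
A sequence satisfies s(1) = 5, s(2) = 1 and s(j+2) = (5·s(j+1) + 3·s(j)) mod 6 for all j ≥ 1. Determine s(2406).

4

Computing terms: s(1) = 5,  s(2) = 1,  s(3) = 2,  s(4) = 1,  s(5) = 5,  s(6) = 4,  s(7) = 5,  s(8) = 1.
The sequence repeats with period 6.
(2406 - 1) mod 6 = 5, so s(2406) = s(6) = 4.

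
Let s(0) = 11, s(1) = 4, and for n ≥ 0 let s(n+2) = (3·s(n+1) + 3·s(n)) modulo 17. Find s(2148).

15

We have s(0) = 11, s(1) = 4, s(2) = 11, s(3) = 11, s(4) = 15, s(5) = 10, s(6) = 7, s(7) = 0, s(8) = 4, s(9) = 12, s(10) = 14, s(11) = 10, s(12) = 4, s(13) = 8, s(14) = 2, s(15) = 13, s(16) = 11, s(17) = 4.
Since (s(16), s(17)) = (s(0), s(1)) = (11, 4) (two consecutive terms determine the rest), the sequence is periodic with period 16.
So s(2148) = s(0 + ((2148-0) mod 16)) = s(4) = 15.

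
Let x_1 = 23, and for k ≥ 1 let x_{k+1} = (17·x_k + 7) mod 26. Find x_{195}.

Listing terms: x_1 = 23,  x_2 = 8,  x_3 = 13,  x_4 = 20,  x_5 = 9,  x_6 = 4,  x_7 = 23.
The sequence repeats with period 6.
(195 - 1) mod 6 = 2, so x_{195} = x_3 = 13.

13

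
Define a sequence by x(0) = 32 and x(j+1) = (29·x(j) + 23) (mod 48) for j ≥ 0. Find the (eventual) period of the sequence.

16

x(0) = 32, x(1) = 39, x(2) = 2, x(3) = 33, x(4) = 20, x(5) = 27, x(6) = 38, x(7) = 21, x(8) = 8, x(9) = 15, x(10) = 26, x(11) = 9, x(12) = 44, x(13) = 3, x(14) = 14, x(15) = 45, x(16) = 32.
Since x(16) = x(0) = 32, the sequence is periodic with period 16.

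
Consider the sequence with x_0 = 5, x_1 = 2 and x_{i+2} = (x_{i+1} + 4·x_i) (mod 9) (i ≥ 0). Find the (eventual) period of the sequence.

Listing terms: x_0 = 5, x_1 = 2, x_2 = 4, x_3 = 3, x_4 = 1, x_5 = 4, x_6 = 8, x_7 = 6, x_8 = 2, x_9 = 8, x_{10} = 7, x_{11} = 3, x_{12} = 4, x_{13} = 7, x_{14} = 5, x_{15} = 6, x_{16} = 8, x_{17} = 5, x_{18} = 1, x_{19} = 3, x_{20} = 7, x_{21} = 1, x_{22} = 2, x_{23} = 6, x_{24} = 5, x_{25} = 2.
Since (x_{24}, x_{25}) = (x_0, x_1) = (5, 2) (two consecutive terms determine the rest), the sequence is periodic with period 24.

24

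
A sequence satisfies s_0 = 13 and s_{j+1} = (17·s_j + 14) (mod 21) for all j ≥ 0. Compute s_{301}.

We have s_0 = 13; s_1 = 4; s_2 = 19; s_3 = 1; s_4 = 10; s_5 = 16; s_6 = 13.
The sequence repeats with period 6.
(301 - 0) mod 6 = 1, so s_{301} = s_1 = 4.

4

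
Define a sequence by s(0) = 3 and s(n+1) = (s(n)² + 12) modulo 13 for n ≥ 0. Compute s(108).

s(0) = 3, s(1) = 8, s(2) = 11, s(3) = 3.
The sequence repeats with period 3.
So s(108) = s(0 + ((108-0) mod 3)) = s(0) = 3.

3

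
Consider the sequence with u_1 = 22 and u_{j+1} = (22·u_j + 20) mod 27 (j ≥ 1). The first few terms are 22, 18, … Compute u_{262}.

u_1 = 22,  u_2 = 18,  u_3 = 11,  u_4 = 19,  u_5 = 6,  u_6 = 17,  u_7 = 16,  u_8 = 21,  u_9 = 23,  u_{10} = 13,  u_{11} = 9,  u_{12} = 2,  u_{13} = 10,  u_{14} = 24,  u_{15} = 8,  u_{16} = 7,  u_{17} = 12,  u_{18} = 14,  u_{19} = 4,  u_{20} = 0,  u_{21} = 20,  u_{22} = 1,  u_{23} = 15,  u_{24} = 26,  u_{25} = 25,  u_{26} = 3,  u_{27} = 5,  u_{28} = 22.
Since u_{28} = u_1 = 22, the sequence is periodic with period 27.
So u_{262} = u_{1 + ((262-1) mod 27)} = u_{19} = 4.

4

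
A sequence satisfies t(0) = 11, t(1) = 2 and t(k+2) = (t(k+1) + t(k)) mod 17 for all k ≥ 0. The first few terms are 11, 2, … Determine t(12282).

Computing terms: t(0) = 11; t(1) = 2; t(2) = 13; t(3) = 15; t(4) = 11; t(5) = 9; t(6) = 3; t(7) = 12; t(8) = 15; t(9) = 10; t(10) = 8; t(11) = 1; t(12) = 9; t(13) = 10; t(14) = 2; t(15) = 12; t(16) = 14; t(17) = 9; t(18) = 6; t(19) = 15; t(20) = 4; t(21) = 2; t(22) = 6; t(23) = 8; t(24) = 14; t(25) = 5; t(26) = 2; t(27) = 7; t(28) = 9; t(29) = 16; t(30) = 8; t(31) = 7; t(32) = 15; t(33) = 5; t(34) = 3; t(35) = 8; t(36) = 11; t(37) = 2.
Since (t(36), t(37)) = (t(0), t(1)) = (11, 2) (two consecutive terms determine the rest), the sequence is periodic with period 36.
(12282 - 0) mod 36 = 6, so t(12282) = t(6) = 3.

3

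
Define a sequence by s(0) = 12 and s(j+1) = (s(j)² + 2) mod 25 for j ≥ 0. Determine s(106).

18

Listing terms: s(0) = 12, s(1) = 21, s(2) = 18, s(3) = 1, s(4) = 3, s(5) = 11, s(6) = 23, s(7) = 6, s(8) = 13, s(9) = 21.
Since s(9) = s(1) = 21, the sequence is eventually periodic: after a pre-period of length 1 it cycles with period 8.
For j ≥ 1, s(j) depends only on (j - 1) mod 8. (106 - 1) mod 8 = 1, so s(106) = s(2) = 18.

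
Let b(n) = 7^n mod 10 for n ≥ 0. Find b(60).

Listing terms: b(0) = 1; b(1) = 7; b(2) = 9; b(3) = 3; b(4) = 1.
Since b(4) = b(0) = 1, the sequence is periodic with period 4.
So b(60) = b(0 + ((60-0) mod 4)) = b(0) = 1.

1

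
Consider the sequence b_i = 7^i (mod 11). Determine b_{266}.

4

Listing terms: b_0 = 1; b_1 = 7; b_2 = 5; b_3 = 2; b_4 = 3; b_5 = 10; b_6 = 4; b_7 = 6; b_8 = 9; b_9 = 8; b_{10} = 1.
The sequence repeats with period 10.
So b_{266} = b_{0 + ((266-0) mod 10)} = b_6 = 4.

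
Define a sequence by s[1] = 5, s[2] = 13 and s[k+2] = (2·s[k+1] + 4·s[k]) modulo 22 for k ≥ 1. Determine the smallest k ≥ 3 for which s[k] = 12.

4

Computing terms: s[1] = 5,  s[2] = 13,  s[3] = 2,  s[4] = 12,  s[5] = 10,  s[6] = 2,  s[7] = 0,  s[8] = 8,  s[9] = 16,  s[10] = 20,  s[11] = 16,  s[12] = 2,  s[13] = 2,  s[14] = 12.
Since (s[13], s[14]) = (s[3], s[4]) = (2, 12) (two consecutive terms determine the rest), the sequence is eventually periodic: after a pre-period of length 2 it cycles with period 10.
The value 12 first appears (with k ≥ 3) at s[4].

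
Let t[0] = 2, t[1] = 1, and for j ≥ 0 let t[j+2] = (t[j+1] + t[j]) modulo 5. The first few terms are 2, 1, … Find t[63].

t[0] = 2,  t[1] = 1,  t[2] = 3,  t[3] = 4,  t[4] = 2,  t[5] = 1.
The sequence repeats with period 4.
So t[63] = t[0 + ((63-0) mod 4)] = t[3] = 4.

4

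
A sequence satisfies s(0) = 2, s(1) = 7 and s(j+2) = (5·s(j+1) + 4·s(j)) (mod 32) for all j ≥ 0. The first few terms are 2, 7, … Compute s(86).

s(0) = 2; s(1) = 7; s(2) = 11; s(3) = 19; s(4) = 11; s(5) = 3; s(6) = 27; s(7) = 19; s(8) = 11.
Since (s(7), s(8)) = (s(3), s(4)) = (19, 11) (two consecutive terms determine the rest), the sequence is eventually periodic: after a pre-period of length 3 it cycles with period 4.
For j ≥ 3, s(j) depends only on (j - 3) mod 4. (86 - 3) mod 4 = 3, so s(86) = s(6) = 27.

27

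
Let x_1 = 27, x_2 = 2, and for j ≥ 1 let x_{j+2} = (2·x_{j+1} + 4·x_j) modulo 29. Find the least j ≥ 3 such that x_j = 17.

7

Computing terms: x_1 = 27,  x_2 = 2,  x_3 = 25,  x_4 = 0,  x_5 = 13,  x_6 = 26,  x_7 = 17,  x_8 = 22,  x_9 = 25,  x_{10} = 22,  x_{11} = 28,  x_{12} = 28,  x_{13} = 23,  x_{14} = 13,  x_{15} = 2,  x_{16} = 27,  x_{17} = 4,  x_{18} = 0,  x_{19} = 16,  x_{20} = 3,  x_{21} = 12,  x_{22} = 7,  x_{23} = 4,  x_{24} = 7,  x_{25} = 1,  x_{26} = 1,  x_{27} = 6,  x_{28} = 16,  x_{29} = 27,  x_{30} = 2.
The sequence repeats with period 28.
The value 17 first appears (with j ≥ 3) at x_7.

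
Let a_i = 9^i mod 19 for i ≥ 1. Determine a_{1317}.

Computing terms: a_1 = 9,  a_2 = 5,  a_3 = 7,  a_4 = 6,  a_5 = 16,  a_6 = 11,  a_7 = 4,  a_8 = 17,  a_9 = 1,  a_{10} = 9.
The sequence repeats with period 9.
(1317 - 1) mod 9 = 2, so a_{1317} = a_3 = 7.

7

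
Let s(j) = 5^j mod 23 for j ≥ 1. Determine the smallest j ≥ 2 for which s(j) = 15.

17

We have s(1) = 5; s(2) = 2; s(3) = 10; s(4) = 4; s(5) = 20; s(6) = 8; s(7) = 17; s(8) = 16; s(9) = 11; s(10) = 9; s(11) = 22; s(12) = 18; s(13) = 21; s(14) = 13; s(15) = 19; s(16) = 3; s(17) = 15; s(18) = 6; s(19) = 7; s(20) = 12; s(21) = 14; s(22) = 1; s(23) = 5.
Since s(23) = s(1) = 5, the sequence is periodic with period 22.
The value 15 first appears (with j ≥ 2) at s(17).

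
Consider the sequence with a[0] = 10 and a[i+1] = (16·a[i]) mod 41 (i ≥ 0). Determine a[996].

37

Computing terms: a[0] = 10, a[1] = 37, a[2] = 18, a[3] = 1, a[4] = 16, a[5] = 10.
Since a[5] = a[0] = 10, the sequence is periodic with period 5.
(996 - 0) mod 5 = 1, so a[996] = a[1] = 37.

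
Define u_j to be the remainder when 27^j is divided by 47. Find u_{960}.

8

Listing terms: u_1 = 27; u_2 = 24; u_3 = 37; u_4 = 12; u_5 = 42; u_6 = 6; u_7 = 21; u_8 = 3; u_9 = 34; u_{10} = 25; u_{11} = 17; u_{12} = 36; u_{13} = 32; u_{14} = 18; u_{15} = 16; u_{16} = 9; u_{17} = 8; u_{18} = 28; u_{19} = 4; u_{20} = 14; u_{21} = 2; u_{22} = 7; u_{23} = 1; u_{24} = 27.
Since u_{24} = u_1 = 27, the sequence is periodic with period 23.
So u_{960} = u_{1 + ((960-1) mod 23)} = u_{17} = 8.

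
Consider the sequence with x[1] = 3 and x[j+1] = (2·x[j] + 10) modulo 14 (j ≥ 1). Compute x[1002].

0

We have x[1] = 3,  x[2] = 2,  x[3] = 0,  x[4] = 10,  x[5] = 2.
Since x[5] = x[2] = 2, the sequence is eventually periodic: after a pre-period of length 1 it cycles with period 3.
For j ≥ 2, x[j] depends only on (j - 2) mod 3. (1002 - 2) mod 3 = 1, so x[1002] = x[3] = 0.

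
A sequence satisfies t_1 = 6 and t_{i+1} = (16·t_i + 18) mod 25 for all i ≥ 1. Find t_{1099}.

0

Computing terms: t_1 = 6,  t_2 = 14,  t_3 = 17,  t_4 = 15,  t_5 = 8,  t_6 = 21,  t_7 = 4,  t_8 = 7,  t_9 = 5,  t_{10} = 23,  t_{11} = 11,  t_{12} = 19,  t_{13} = 22,  t_{14} = 20,  t_{15} = 13,  t_{16} = 1,  t_{17} = 9,  t_{18} = 12,  t_{19} = 10,  t_{20} = 3,  t_{21} = 16,  t_{22} = 24,  t_{23} = 2,  t_{24} = 0,  t_{25} = 18,  t_{26} = 6.
The sequence repeats with period 25.
So t_{1099} = t_{1 + ((1099-1) mod 25)} = t_{24} = 0.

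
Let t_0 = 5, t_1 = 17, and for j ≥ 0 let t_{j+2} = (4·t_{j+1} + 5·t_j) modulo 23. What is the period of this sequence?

22

Computing terms: t_0 = 5, t_1 = 17, t_2 = 1, t_3 = 20, t_4 = 16, t_5 = 3, t_6 = 0, t_7 = 15, t_8 = 14, t_9 = 16, t_{10} = 19, t_{11} = 18, t_{12} = 6, t_{13} = 22, t_{14} = 3, t_{15} = 7, t_{16} = 20, t_{17} = 0, t_{18} = 8, t_{19} = 9, t_{20} = 7, t_{21} = 4, t_{22} = 5, t_{23} = 17.
The sequence repeats with period 22.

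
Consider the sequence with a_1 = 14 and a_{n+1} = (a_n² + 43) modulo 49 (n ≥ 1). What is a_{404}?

Computing terms: a_1 = 14; a_2 = 43; a_3 = 30; a_4 = 12; a_5 = 40; a_6 = 26; a_7 = 33; a_8 = 5; a_9 = 19; a_{10} = 12.
Since a_{10} = a_4 = 12, the sequence is eventually periodic: after a pre-period of length 3 it cycles with period 6.
For n ≥ 4, a_n depends only on (n - 4) mod 6. (404 - 4) mod 6 = 4, so a_{404} = a_8 = 5.

5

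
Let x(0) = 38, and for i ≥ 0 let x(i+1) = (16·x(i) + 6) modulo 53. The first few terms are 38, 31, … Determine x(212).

36

Computing terms: x(0) = 38, x(1) = 31, x(2) = 25, x(3) = 35, x(4) = 36, x(5) = 52, x(6) = 43, x(7) = 5, x(8) = 33, x(9) = 4, x(10) = 17, x(11) = 13, x(12) = 2, x(13) = 38.
Since x(13) = x(0) = 38, the sequence is periodic with period 13.
(212 - 0) mod 13 = 4, so x(212) = x(4) = 36.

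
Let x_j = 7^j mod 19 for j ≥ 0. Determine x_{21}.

Listing terms: x_0 = 1,  x_1 = 7,  x_2 = 11,  x_3 = 1.
The sequence repeats with period 3.
(21 - 0) mod 3 = 0, so x_{21} = x_0 = 1.

1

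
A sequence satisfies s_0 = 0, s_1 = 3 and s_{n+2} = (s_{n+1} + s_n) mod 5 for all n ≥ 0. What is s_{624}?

4

We have s_0 = 0, s_1 = 3, s_2 = 3, s_3 = 1, s_4 = 4, s_5 = 0, s_6 = 4, s_7 = 4, s_8 = 3, s_9 = 2, s_{10} = 0, s_{11} = 2, s_{12} = 2, s_{13} = 4, s_{14} = 1, s_{15} = 0, s_{16} = 1, s_{17} = 1, s_{18} = 2, s_{19} = 3, s_{20} = 0, s_{21} = 3.
The sequence repeats with period 20.
So s_{624} = s_{0 + ((624-0) mod 20)} = s_4 = 4.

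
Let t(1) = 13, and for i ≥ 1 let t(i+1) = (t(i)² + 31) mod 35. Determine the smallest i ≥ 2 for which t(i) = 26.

Computing terms: t(1) = 13; t(2) = 25; t(3) = 26; t(4) = 7; t(5) = 10; t(6) = 26.
Since t(6) = t(3) = 26, the sequence is eventually periodic: after a pre-period of length 2 it cycles with period 3.
The value 26 first appears (with i ≥ 2) at t(3).

3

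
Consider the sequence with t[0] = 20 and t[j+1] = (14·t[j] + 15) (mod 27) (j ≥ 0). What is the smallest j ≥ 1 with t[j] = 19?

11

Listing terms: t[0] = 20; t[1] = 25; t[2] = 14; t[3] = 22; t[4] = 26; t[5] = 1; t[6] = 2; t[7] = 16; t[8] = 23; t[9] = 13; t[10] = 8; t[11] = 19; t[12] = 11; t[13] = 7; t[14] = 5; t[15] = 4; t[16] = 17; t[17] = 10; t[18] = 20.
The sequence repeats with period 18.
The value 19 first appears (with j ≥ 1) at t[11].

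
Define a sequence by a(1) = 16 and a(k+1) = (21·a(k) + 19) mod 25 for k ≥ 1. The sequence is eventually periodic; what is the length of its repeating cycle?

Listing terms: a(1) = 16; a(2) = 5; a(3) = 24; a(4) = 23; a(5) = 2; a(6) = 11; a(7) = 0; a(8) = 19; a(9) = 18; a(10) = 22; a(11) = 6; a(12) = 20; a(13) = 14; a(14) = 13; a(15) = 17; a(16) = 1; a(17) = 15; a(18) = 9; a(19) = 8; a(20) = 12; a(21) = 21; a(22) = 10; a(23) = 4; a(24) = 3; a(25) = 7; a(26) = 16.
Since a(26) = a(1) = 16, the sequence is periodic with period 25.

25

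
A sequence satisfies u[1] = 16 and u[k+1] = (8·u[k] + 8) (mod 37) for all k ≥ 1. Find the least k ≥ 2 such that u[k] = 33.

Computing terms: u[1] = 16, u[2] = 25, u[3] = 23, u[4] = 7, u[5] = 27, u[6] = 2, u[7] = 24, u[8] = 15, u[9] = 17, u[10] = 33, u[11] = 13, u[12] = 1, u[13] = 16.
Since u[13] = u[1] = 16, the sequence is periodic with period 12.
The value 33 first appears (with k ≥ 2) at u[10].

10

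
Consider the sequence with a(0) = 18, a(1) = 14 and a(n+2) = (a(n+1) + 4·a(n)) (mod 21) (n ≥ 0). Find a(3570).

11

Computing terms: a(0) = 18, a(1) = 14, a(2) = 2, a(3) = 16, a(4) = 3, a(5) = 4, a(6) = 16, a(7) = 11, a(8) = 12, a(9) = 14, a(10) = 20, a(11) = 13, a(12) = 9, a(13) = 19, a(14) = 13, a(15) = 5, a(16) = 15, a(17) = 14, a(18) = 11, a(19) = 4, a(20) = 6, a(21) = 1, a(22) = 4, a(23) = 8, a(24) = 3, a(25) = 14, a(26) = 5, a(27) = 19, a(28) = 18, a(29) = 10, a(30) = 19, a(31) = 17, a(32) = 9, a(33) = 14, a(34) = 8, a(35) = 1, a(36) = 12, a(37) = 16, a(38) = 1, a(39) = 2, a(40) = 6, a(41) = 14, a(42) = 17, a(43) = 10, a(44) = 15, a(45) = 13, a(46) = 10, a(47) = 20, a(48) = 18, a(49) = 14.
Since (a(48), a(49)) = (a(0), a(1)) = (18, 14) (two consecutive terms determine the rest), the sequence is periodic with period 48.
(3570 - 0) mod 48 = 18, so a(3570) = a(18) = 11.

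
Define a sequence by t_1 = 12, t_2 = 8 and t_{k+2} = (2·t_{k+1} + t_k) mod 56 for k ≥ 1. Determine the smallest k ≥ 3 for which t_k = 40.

6

Listing terms: t_1 = 12; t_2 = 8; t_3 = 28; t_4 = 8; t_5 = 44; t_6 = 40; t_7 = 12; t_8 = 8.
The sequence repeats with period 6.
The value 40 first appears (with k ≥ 3) at t_6.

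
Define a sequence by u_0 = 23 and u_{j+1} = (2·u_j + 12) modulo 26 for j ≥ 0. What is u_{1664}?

4

Computing terms: u_0 = 23, u_1 = 6, u_2 = 24, u_3 = 8, u_4 = 2, u_5 = 16, u_6 = 18, u_7 = 22, u_8 = 4, u_9 = 20, u_{10} = 0, u_{11} = 12, u_{12} = 10, u_{13} = 6.
Since u_{13} = u_1 = 6, the sequence is eventually periodic: after a pre-period of length 1 it cycles with period 12.
For j ≥ 1, u_j depends only on (j - 1) mod 12. (1664 - 1) mod 12 = 7, so u_{1664} = u_8 = 4.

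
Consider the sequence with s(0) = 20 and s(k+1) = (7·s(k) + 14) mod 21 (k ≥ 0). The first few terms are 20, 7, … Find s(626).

s(0) = 20; s(1) = 7; s(2) = 0; s(3) = 14; s(4) = 7.
Since s(4) = s(1) = 7, the sequence is eventually periodic: after a pre-period of length 1 it cycles with period 3.
For k ≥ 1, s(k) depends only on (k - 1) mod 3. (626 - 1) mod 3 = 1, so s(626) = s(2) = 0.

0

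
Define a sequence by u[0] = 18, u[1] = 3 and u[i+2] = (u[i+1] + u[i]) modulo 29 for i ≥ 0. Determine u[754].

4

We have u[0] = 18,  u[1] = 3,  u[2] = 21,  u[3] = 24,  u[4] = 16,  u[5] = 11,  u[6] = 27,  u[7] = 9,  u[8] = 7,  u[9] = 16,  u[10] = 23,  u[11] = 10,  u[12] = 4,  u[13] = 14,  u[14] = 18,  u[15] = 3.
Since (u[14], u[15]) = (u[0], u[1]) = (18, 3) (two consecutive terms determine the rest), the sequence is periodic with period 14.
So u[754] = u[0 + ((754-0) mod 14)] = u[12] = 4.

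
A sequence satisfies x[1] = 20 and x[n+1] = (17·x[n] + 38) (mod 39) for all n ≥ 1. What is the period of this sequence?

6

x[1] = 20, x[2] = 27, x[3] = 29, x[4] = 24, x[5] = 17, x[6] = 15, x[7] = 20.
Since x[7] = x[1] = 20, the sequence is periodic with period 6.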